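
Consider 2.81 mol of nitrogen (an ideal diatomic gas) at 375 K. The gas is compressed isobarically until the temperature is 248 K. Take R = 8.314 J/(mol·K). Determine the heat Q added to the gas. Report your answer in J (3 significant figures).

Q ≈ -10400 J

Isobaric: W = nRΔT = (2.81)(8.314)(-127) = -2967 J.
ΔU = nCᵥΔT with Cᵥ = 5R/2: ΔU = (2.81)(20.79)(-127) = -7418 J.
Q = ΔU + W = -7418 − 2967 = -10385 J.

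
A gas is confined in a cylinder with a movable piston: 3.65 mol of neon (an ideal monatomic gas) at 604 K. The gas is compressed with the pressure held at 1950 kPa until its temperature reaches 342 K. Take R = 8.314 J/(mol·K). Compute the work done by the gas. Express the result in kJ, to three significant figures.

Isobaric: W = P ΔV = nR ΔT.
W = (3.65)(8.314)(342 − 604) = -7951 J.

W ≈ -7.95 kJ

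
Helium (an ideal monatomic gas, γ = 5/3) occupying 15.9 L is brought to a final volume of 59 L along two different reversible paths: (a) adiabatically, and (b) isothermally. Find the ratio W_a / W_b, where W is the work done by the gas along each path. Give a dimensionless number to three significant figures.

Path (a) adiabatic: W = P₁V₁(1 − (V₁/V₂)^(γ−1))/(γ−1) → W_a/(P₁V₁) = 0.8742.
Path (b) isothermal: W = P₁V₁ ln(V₂/V₁) → W_b/(P₁V₁) = 1.311.
W_a / W_b = 0.8742 / 1.311 = 0.6667.

W_a / W_b ≈ 0.667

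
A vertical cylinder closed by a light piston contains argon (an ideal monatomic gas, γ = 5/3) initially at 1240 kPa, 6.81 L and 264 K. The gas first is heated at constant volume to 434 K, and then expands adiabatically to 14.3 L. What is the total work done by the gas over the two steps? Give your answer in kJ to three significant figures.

Step 1 (isochoric): W = 0 (constant volume).
After step 1: P = 2038 kPa (V unchanged).
Step 2 (adiabatic): W = (P₁V₁ − P₂V₂)/(γ−1) = (13882 − 8466)/0.667 = 8125 J.
W_total = 0 + 8125 = 8125 J.

W_total ≈ 8.12 kJ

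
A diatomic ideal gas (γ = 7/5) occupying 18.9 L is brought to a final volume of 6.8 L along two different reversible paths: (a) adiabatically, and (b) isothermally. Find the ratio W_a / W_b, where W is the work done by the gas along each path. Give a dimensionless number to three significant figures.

W_a / W_b ≈ 1.24

Path (a) adiabatic: W = P₁V₁(1 − (V₁/V₂)^(γ−1))/(γ−1) → W_a/(P₁V₁) = -1.263.
Path (b) isothermal: W = P₁V₁ ln(V₂/V₁) → W_b/(P₁V₁) = -1.022.
W_a / W_b = -1.263 / -1.022 = 1.235.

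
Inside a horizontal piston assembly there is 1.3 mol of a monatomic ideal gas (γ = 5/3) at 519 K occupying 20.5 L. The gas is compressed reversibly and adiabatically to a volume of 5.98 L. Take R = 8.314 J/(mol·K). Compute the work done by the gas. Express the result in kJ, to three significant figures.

Adiabatic: TV^(γ−1) = const with γ = 5/3.
T₂ = T₁ (V₁/V₂)^(γ−1) = 519 × (20.5/5.98)^0.667 = 519 × 2.274 = 1180 K.
W_by = nCᵥ(T₁ − T₂) = (1.3)(12.47)(519 − 1180) = -10716 J.

W ≈ -10.7 kJ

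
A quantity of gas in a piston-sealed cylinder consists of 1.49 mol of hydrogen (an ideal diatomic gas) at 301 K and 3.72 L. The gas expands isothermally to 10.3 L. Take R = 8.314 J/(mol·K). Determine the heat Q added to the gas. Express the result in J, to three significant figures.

Q ≈ 3800 J

Isothermal ⇒ ΔU = 0, so Q = W = nRT ln(V₂/V₁).
Q = (1.49)(8.314)(301) ln(10.3/3.72) = 3729 × 1.018 = 3797 J.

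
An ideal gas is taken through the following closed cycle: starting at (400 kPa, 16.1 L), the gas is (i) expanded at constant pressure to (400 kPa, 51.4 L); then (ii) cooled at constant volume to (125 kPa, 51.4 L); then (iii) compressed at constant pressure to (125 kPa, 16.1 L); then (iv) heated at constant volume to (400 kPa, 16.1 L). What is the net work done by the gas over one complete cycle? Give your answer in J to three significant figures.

W_net ≈ 9710 J

Constant-volume legs do no work.
W(i) = (400)(51.4 − 16.1) = 14120 J; W(iii) = (125)(16.1 − 51.4) = -4412 J.
W_net = 14120 − 4412 = 9707 J (the clockwise enclosed area).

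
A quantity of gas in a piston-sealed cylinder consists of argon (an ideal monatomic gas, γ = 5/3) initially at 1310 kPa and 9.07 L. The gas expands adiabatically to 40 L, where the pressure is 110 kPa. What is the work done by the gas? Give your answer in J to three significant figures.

Adiabatic: W = (P₁V₁ − P₂V₂)/(γ − 1) with γ = 5/3.
P₁V₁ = 11882 J, P₂V₂ = 4400 J.
W = (11882 − 4400) / 0.6667 = 11223 J.

W ≈ 11200 J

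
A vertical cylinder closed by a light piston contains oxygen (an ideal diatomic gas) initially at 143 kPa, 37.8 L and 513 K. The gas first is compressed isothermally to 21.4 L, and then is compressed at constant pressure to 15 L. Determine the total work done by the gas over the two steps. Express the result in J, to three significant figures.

Step 1 (isothermal): W = P₁V₁ ln(V₂/V₁) = (5405) ln(21.4/37.8) = -3075 J.
After step 1: P = 252.6 kPa, V = 21.4 L, T = 513 K.
Step 2 (isobaric): W = PΔV = (252.6 kPa)(15 − 21.4 L) = -1617 J.
W_total = -3075 − 1617 = -4692 J.

W_total ≈ -4690 J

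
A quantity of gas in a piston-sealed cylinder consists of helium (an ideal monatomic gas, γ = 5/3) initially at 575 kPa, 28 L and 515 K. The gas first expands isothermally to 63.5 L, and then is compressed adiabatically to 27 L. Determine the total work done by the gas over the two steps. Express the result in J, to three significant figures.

W_total ≈ -5380 J

Step 1 (isothermal): W = P₁V₁ ln(V₂/V₁) = (16100) ln(63.5/28) = 13183 J.
After step 1: P = 253.5 kPa, V = 63.5 L, T = 515 K.
Step 2 (adiabatic): W = (P₁V₁ − P₂V₂)/(γ−1) = (16100 − 28473)/0.667 = -18559 J.
W_total = 13183 − 18559 = -5376 J.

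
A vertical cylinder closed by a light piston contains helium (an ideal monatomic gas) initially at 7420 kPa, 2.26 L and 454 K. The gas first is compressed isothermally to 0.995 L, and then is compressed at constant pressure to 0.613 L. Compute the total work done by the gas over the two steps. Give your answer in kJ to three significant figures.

Step 1 (isothermal): W = P₁V₁ ln(V₂/V₁) = (16769) ln(0.995/2.26) = -13757 J.
After step 1: P = 16853 kPa, V = 0.995 L, T = 454 K.
Step 2 (isobaric): W = PΔV = (16853 kPa)(0.613 − 0.995 L) = -6438 J.
W_total = -13757 − 6438 = -20195 J.

W_total ≈ -20.2 kJ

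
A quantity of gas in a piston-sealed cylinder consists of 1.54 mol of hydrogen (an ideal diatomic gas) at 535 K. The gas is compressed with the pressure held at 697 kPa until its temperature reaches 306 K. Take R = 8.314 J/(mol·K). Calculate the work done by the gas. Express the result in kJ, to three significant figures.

W ≈ -2.93 kJ

Isobaric: W = P ΔV = nR ΔT.
W = (1.54)(8.314)(306 − 535) = -2932 J.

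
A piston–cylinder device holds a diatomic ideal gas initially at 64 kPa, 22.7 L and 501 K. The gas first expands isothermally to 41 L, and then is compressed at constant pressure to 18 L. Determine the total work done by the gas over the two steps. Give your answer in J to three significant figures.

Step 1 (isothermal): W = P₁V₁ ln(V₂/V₁) = (1453) ln(41/22.7) = 858.9 J.
After step 1: P = 35.43 kPa, V = 41 L, T = 501 K.
Step 2 (isobaric): W = PΔV = (35.43 kPa)(18 − 41 L) = -815 J.
W_total = 858.9 − 815 = 43.92 J.

W_total ≈ 43.9 J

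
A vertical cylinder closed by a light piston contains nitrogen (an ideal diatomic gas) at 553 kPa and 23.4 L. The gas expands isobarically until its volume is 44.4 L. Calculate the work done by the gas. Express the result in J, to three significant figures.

Isobaric: W = P ΔV.
W = (553 kPa)(44.4 − 23.4 L) = (553)(21) = 11613 J.

W ≈ 11600 J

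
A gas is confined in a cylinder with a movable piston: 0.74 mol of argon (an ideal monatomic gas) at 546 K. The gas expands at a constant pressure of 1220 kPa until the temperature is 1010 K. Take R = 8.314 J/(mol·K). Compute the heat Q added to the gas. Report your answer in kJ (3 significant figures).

Q ≈ 7.14 kJ

Isobaric: W = nRΔT = (0.74)(8.314)(464) = 2855 J.
ΔU = nCᵥΔT with Cᵥ = 3R/2: ΔU = (0.74)(12.47)(464) = 4282 J.
Q = ΔU + W = 4282 + 2855 = 7137 J.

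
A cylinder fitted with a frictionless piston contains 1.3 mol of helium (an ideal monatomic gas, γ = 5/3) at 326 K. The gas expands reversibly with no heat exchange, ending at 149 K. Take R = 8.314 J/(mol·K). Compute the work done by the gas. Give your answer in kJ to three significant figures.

W ≈ 2.87 kJ

Adiabatic ⇒ Q = 0, so W_by = −ΔU = nCᵥ(T₁ − T₂).
Cᵥ = 3R/2 = 12.47 J/(mol·K).
W = (1.3)(12.47)(326 − 149) = 2870 J.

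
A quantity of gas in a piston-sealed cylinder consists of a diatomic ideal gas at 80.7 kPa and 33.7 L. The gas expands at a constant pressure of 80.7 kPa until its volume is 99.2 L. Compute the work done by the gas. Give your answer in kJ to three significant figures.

W ≈ 5.29 kJ

Isobaric: W = P ΔV.
W = (80.7 kPa)(99.2 − 33.7 L) = (80.7)(65.5) = 5286 J.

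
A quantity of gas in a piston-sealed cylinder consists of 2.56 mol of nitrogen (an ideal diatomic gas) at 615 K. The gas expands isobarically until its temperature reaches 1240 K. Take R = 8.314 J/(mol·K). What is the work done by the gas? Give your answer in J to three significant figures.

Isobaric: W = P ΔV = nR ΔT.
W = (2.56)(8.314)(1240 − 615) = 13302 J.

W ≈ 13300 J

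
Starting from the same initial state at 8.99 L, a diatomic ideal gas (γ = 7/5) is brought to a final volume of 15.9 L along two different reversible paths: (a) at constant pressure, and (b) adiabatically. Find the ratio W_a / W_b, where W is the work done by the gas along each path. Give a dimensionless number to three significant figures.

Path (a) isobaric: W = P₁(V₂ − V₁) → W_a/(P₁V₁) = 0.7686.
Path (b) adiabatic: W = P₁V₁(1 − (V₁/V₂)^(γ−1))/(γ−1) → W_b/(P₁V₁) = 0.5099.
W_a / W_b = 0.7686 / 0.5099 = 1.508.

W_a / W_b ≈ 1.51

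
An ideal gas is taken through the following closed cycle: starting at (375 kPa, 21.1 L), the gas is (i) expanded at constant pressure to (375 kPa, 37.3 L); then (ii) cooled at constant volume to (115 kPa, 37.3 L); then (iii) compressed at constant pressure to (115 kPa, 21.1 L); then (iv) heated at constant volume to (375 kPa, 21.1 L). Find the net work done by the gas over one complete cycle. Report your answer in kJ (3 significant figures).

W_net ≈ 4.21 kJ

Constant-volume legs do no work.
W(i) = (375)(37.3 − 21.1) = 6075 J; W(iii) = (115)(21.1 − 37.3) = -1863 J.
W_net = 6075 − 1863 = 4212 J (the clockwise enclosed area).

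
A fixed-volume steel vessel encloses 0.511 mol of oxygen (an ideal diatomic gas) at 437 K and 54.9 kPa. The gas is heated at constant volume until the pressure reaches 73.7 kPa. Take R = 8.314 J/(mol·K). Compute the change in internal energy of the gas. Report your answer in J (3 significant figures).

ΔU ≈ 1590 J

Constant volume ⇒ W = 0, so Q = ΔU = nCᵥΔT with Cᵥ = 5R/2 = 20.79 J/(mol·K).
At constant V, T₂/T₁ = P₂/P₁ ⇒ ΔT = T₁(P₂/P₁ − 1) = 437·(73.7/54.9 − 1) = 149.6 K.
ΔU = (0.511)(20.79)(149.6) = 1589 J.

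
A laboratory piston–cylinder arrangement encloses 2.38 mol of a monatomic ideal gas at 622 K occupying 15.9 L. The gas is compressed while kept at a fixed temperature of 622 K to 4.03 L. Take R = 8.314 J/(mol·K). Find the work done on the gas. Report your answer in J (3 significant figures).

Isothermal: W = nRT ln(V₂/V₁).
W = (2.38)(8.314)(622) × ln(4.03/15.9)
  = 12308 × -1.373
W_by_gas = -16893 J; work on gas = −W_by = 16893 J.

W ≈ 16900 J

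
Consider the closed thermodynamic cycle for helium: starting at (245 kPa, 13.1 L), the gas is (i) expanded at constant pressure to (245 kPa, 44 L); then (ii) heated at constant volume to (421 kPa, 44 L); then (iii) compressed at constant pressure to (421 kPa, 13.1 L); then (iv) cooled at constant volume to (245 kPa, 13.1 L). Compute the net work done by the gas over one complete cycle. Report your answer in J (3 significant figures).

W_net ≈ -5440 J

Constant-volume legs do no work.
W(i) = (245)(44 − 13.1) = 7570 J; W(iii) = (421)(13.1 − 44) = -13009 J.
W_net = 7570 − 13009 = -5438 J (the counter-clockwise enclosed area).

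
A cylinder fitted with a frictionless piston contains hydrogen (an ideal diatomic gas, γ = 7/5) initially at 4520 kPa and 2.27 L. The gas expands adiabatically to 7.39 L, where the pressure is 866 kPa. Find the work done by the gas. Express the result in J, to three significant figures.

W ≈ 9650 J

Adiabatic: W = (P₁V₁ − P₂V₂)/(γ − 1) with γ = 7/5.
P₁V₁ = 10260 J, P₂V₂ = 6400 J.
W = (10260 − 6400) / 0.4 = 9652 J.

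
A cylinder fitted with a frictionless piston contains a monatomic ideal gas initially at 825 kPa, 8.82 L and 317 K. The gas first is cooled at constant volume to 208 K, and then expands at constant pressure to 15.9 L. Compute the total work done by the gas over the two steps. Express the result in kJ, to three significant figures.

Step 1 (isochoric): W = 0 (constant volume).
After step 1: P = 541.3 kPa (V unchanged).
Step 2 (isobaric): W = PΔV = (541.3 kPa)(15.9 − 8.82 L) = 3833 J.
W_total = 0 + 3833 = 3833 J.

W_total ≈ 3.83 kJ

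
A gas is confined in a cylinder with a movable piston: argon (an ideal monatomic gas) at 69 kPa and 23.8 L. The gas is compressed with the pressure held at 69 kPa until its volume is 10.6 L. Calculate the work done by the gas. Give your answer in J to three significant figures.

Isobaric: W = P ΔV.
W = (69 kPa)(10.6 − 23.8 L) = (69)(-13.2) = -910.8 J.

W ≈ -911 J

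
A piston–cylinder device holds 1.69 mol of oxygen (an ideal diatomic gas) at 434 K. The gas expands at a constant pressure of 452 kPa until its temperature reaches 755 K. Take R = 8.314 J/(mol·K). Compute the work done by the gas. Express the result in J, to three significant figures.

Isobaric: W = P ΔV = nR ΔT.
W = (1.69)(8.314)(755 − 434) = 4510 J.

W ≈ 4510 J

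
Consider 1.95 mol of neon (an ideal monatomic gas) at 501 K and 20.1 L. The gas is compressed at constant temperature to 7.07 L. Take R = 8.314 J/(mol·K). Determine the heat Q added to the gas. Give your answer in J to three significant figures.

Q ≈ -8490 J

Isothermal ⇒ ΔU = 0, so Q = W = nRT ln(V₂/V₁).
Q = (1.95)(8.314)(501) ln(7.07/20.1) = 8122 × -1.045 = -8487 J.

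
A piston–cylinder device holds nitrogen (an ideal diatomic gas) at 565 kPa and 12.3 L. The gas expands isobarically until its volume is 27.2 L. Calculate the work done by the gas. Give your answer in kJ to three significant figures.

Isobaric: W = P ΔV.
W = (565 kPa)(27.2 − 12.3 L) = (565)(14.9) = 8418 J.

W ≈ 8.42 kJ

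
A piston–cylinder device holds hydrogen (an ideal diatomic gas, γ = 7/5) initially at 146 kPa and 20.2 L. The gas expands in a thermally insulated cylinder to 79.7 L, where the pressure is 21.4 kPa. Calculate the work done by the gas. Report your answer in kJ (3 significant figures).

W ≈ 3.11 kJ

Adiabatic: W = (P₁V₁ − P₂V₂)/(γ − 1) with γ = 7/5.
P₁V₁ = 2949 J, P₂V₂ = 1706 J.
W = (2949 − 1706) / 0.4 = 3109 J.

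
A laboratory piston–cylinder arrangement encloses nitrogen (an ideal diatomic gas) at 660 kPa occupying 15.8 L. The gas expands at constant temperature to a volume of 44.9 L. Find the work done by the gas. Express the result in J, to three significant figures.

Isothermal: W = nRT ln(V₂/V₁) = P₁V₁ ln(V₂/V₁).
P₁V₁ = (660 kPa)(15.8 L) = 10428 J.
W = 10428 × ln(44.9/15.8) = 10428 × 1.044
W_by_gas = 10891 J.

W ≈ 10900 J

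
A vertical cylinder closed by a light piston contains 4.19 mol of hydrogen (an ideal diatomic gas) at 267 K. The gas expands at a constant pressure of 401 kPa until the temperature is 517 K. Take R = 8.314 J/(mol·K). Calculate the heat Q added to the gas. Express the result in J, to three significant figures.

Isobaric: W = nRΔT = (4.19)(8.314)(250) = 8709 J.
ΔU = nCᵥΔT with Cᵥ = 5R/2: ΔU = (4.19)(20.79)(250) = 21772 J.
Q = ΔU + W = 21772 + 8709 = 30481 J.

Q ≈ 30500 J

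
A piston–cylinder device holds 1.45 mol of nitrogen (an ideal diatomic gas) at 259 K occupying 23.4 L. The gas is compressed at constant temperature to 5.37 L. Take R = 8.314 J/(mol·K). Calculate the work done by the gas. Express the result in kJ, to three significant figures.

W ≈ -4.60 kJ

Isothermal: W = nRT ln(V₂/V₁).
W = (1.45)(8.314)(259) × ln(5.37/23.4)
  = 3122 × -1.472
W_by_gas = -4596 J.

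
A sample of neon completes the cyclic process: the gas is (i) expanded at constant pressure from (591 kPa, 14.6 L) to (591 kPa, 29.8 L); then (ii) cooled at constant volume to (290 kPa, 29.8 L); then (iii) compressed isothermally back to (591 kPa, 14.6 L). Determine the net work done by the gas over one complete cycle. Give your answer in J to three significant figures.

W_net ≈ 2820 J

Leg (i): W = PΔV = (591)(29.8 − 14.6) = 8983 J.
Leg (ii): W = 0.
Leg (iii): W = PᵢVᵢ ln(V_f/Vᵢ) = (8642) ln(14.6/29.8) = -6166 J.
W_net = 8983 − 6166 = 2817 J.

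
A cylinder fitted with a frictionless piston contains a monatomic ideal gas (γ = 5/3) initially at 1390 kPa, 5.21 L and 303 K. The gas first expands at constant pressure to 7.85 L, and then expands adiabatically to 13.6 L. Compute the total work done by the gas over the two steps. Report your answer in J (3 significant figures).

W_total ≈ 8690 J

Step 1 (isobaric): W = PΔV = (1390 kPa)(7.85 − 5.21 L) = 3670 J.
After step 1: P = 1390 kPa, V = 7.85 L, T = 456.5 K.
Step 2 (adiabatic): W = (P₁V₁ − P₂V₂)/(γ−1) = (10912 − 7564)/0.667 = 5021 J.
W_total = 3670 + 5021 = 8690 J.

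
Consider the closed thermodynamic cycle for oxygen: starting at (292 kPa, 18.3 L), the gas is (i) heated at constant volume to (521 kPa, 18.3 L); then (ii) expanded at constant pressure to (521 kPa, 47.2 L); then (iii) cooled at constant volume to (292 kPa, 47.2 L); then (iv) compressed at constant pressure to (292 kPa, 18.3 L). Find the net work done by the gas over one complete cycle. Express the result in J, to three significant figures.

W_net ≈ 6620 J

Constant-volume legs do no work.
W(ii) = (521)(47.2 − 18.3) = 15057 J; W(iv) = (292)(18.3 − 47.2) = -8439 J.
W_net = 15057 − 8439 = 6618 J (the clockwise enclosed area).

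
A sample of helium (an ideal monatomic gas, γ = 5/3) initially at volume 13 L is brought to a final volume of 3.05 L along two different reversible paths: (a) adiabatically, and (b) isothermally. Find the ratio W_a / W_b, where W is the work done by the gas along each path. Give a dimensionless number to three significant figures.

Path (a) adiabatic: W = P₁V₁(1 − (V₁/V₂)^(γ−1))/(γ−1) → W_a/(P₁V₁) = -2.443.
Path (b) isothermal: W = P₁V₁ ln(V₂/V₁) → W_b/(P₁V₁) = -1.45.
W_a / W_b = -2.443 / -1.45 = 1.685.

W_a / W_b ≈ 1.69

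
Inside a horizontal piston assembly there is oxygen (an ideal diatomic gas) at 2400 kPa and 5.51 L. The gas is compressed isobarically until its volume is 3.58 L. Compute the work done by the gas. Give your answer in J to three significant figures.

W ≈ -4630 J

Isobaric: W = P ΔV.
W = (2400 kPa)(3.58 − 5.51 L) = (2400)(-1.93) = -4632 J.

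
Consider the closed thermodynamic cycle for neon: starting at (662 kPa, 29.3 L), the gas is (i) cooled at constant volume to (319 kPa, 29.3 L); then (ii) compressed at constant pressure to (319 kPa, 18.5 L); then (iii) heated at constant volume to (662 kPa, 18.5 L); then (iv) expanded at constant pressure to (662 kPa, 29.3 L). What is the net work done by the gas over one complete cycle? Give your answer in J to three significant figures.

W_net ≈ 3700 J

Constant-volume legs do no work.
W(ii) = (319)(18.5 − 29.3) = -3445 J; W(iv) = (662)(29.3 − 18.5) = 7150 J.
W_net = -3445 + 7150 = 3704 J (the clockwise enclosed area).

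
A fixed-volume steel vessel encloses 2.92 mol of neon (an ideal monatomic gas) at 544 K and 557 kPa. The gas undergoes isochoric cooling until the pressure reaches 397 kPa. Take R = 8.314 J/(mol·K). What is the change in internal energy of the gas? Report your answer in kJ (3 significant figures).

ΔU ≈ -5.69 kJ

Constant volume ⇒ W = 0, so Q = ΔU = nCᵥΔT with Cᵥ = 3R/2 = 12.47 J/(mol·K).
At constant V, T₂/T₁ = P₂/P₁ ⇒ ΔT = T₁(P₂/P₁ − 1) = 544·(397/557 − 1) = -156.3 K.
ΔU = (2.92)(12.47)(-156.3) = -5690 J.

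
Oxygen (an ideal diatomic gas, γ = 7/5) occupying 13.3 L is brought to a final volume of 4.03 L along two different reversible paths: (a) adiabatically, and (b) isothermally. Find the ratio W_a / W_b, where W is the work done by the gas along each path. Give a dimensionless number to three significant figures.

Path (a) adiabatic: W = P₁V₁(1 − (V₁/V₂)^(γ−1))/(γ−1) → W_a/(P₁V₁) = -1.53.
Path (b) isothermal: W = P₁V₁ ln(V₂/V₁) → W_b/(P₁V₁) = -1.194.
W_a / W_b = -1.53 / -1.194 = 1.282.

W_a / W_b ≈ 1.28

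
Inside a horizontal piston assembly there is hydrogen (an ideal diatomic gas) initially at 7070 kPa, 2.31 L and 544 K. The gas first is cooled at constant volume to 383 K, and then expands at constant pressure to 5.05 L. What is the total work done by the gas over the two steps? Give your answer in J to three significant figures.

Step 1 (isochoric): W = 0 (constant volume).
After step 1: P = 4978 kPa (V unchanged).
Step 2 (isobaric): W = PΔV = (4978 kPa)(5.05 − 2.31 L) = 13639 J.
W_total = 0 + 13639 = 13639 J.

W_total ≈ 13600 J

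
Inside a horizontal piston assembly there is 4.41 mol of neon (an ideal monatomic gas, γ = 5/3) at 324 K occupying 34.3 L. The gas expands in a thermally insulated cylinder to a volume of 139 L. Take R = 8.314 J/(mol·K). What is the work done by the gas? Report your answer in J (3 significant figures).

W ≈ 10800 J

Adiabatic: TV^(γ−1) = const with γ = 5/3.
T₂ = T₁ (V₁/V₂)^(γ−1) = 324 × (34.3/139)^0.667 = 324 × 0.3934 = 127.5 K.
W_by = nCᵥ(T₁ − T₂) = (4.41)(12.47)(324 − 127.5) = 10809 J.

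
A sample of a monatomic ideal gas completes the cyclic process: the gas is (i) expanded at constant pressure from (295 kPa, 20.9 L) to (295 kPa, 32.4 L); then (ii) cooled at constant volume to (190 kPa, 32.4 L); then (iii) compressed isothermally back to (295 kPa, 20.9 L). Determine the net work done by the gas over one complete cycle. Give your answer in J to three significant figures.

Leg (i): W = PΔV = (295)(32.4 − 20.9) = 3392 J.
Leg (ii): W = 0.
Leg (iii): W = PᵢVᵢ ln(V_f/Vᵢ) = (6156) ln(20.9/32.4) = -2699 J.
W_net = 3392 − 2699 = 693.7 J.

W_net ≈ 694 J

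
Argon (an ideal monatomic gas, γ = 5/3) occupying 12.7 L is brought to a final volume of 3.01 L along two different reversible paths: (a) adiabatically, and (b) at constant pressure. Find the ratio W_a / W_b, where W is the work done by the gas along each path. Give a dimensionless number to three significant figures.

W_a / W_b ≈ 3.17

Path (a) adiabatic: W = P₁V₁(1 − (V₁/V₂)^(γ−1))/(γ−1) → W_a/(P₁V₁) = -2.417.
Path (b) isobaric: W = P₁(V₂ − V₁) → W_b/(P₁V₁) = -0.763.
W_a / W_b = -2.417 / -0.763 = 3.167.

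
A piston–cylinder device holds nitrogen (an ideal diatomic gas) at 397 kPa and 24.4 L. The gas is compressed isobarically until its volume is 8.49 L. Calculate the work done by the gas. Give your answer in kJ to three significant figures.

W ≈ -6.32 kJ

Isobaric: W = P ΔV.
W = (397 kPa)(8.49 − 24.4 L) = (397)(-15.91) = -6316 J.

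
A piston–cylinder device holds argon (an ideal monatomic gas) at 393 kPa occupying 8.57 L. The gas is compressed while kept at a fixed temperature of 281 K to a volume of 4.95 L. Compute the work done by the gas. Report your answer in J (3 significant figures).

W ≈ -1850 J

Isothermal: W = nRT ln(V₂/V₁) = P₁V₁ ln(V₂/V₁).
P₁V₁ = (393 kPa)(8.57 L) = 3368 J.
W = 3368 × ln(4.95/8.57) = 3368 × -0.5489
W_by_gas = -1849 J.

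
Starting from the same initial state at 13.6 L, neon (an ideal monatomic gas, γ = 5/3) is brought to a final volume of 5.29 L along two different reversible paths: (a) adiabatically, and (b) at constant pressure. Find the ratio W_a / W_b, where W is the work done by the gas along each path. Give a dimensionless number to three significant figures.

Path (a) adiabatic: W = P₁V₁(1 − (V₁/V₂)^(γ−1))/(γ−1) → W_a/(P₁V₁) = -1.315.
Path (b) isobaric: W = P₁(V₂ − V₁) → W_b/(P₁V₁) = -0.611.
W_a / W_b = -1.315 / -0.611 = 2.152.

W_a / W_b ≈ 2.15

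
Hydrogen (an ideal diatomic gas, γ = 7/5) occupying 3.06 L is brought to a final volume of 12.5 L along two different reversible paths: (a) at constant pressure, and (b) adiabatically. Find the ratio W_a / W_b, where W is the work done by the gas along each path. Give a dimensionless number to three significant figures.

W_a / W_b ≈ 2.87

Path (a) isobaric: W = P₁(V₂ − V₁) → W_a/(P₁V₁) = 3.085.
Path (b) adiabatic: W = P₁V₁(1 − (V₁/V₂)^(γ−1))/(γ−1) → W_b/(P₁V₁) = 1.076.
W_a / W_b = 3.085 / 1.076 = 2.867.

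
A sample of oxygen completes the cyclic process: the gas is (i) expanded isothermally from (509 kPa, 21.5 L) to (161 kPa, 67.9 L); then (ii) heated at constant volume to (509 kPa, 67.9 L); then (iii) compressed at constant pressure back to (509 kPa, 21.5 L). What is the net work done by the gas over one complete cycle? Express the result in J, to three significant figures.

W_net ≈ -11000 J

Leg (i): W = PᵢVᵢ ln(V_f/Vᵢ) = (10944) ln(67.9/21.5) = 12585 J.
Leg (ii): W = 0.
Leg (iii): W = PΔV = (509)(21.5 − 67.9) = -23618 J.
W_net = 12585 − 23618 = -11033 J.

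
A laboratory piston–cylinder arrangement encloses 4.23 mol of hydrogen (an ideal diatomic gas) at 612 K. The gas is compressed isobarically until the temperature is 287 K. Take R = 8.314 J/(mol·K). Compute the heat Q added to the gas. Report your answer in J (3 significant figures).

Q ≈ -40000 J

Isobaric: W = nRΔT = (4.23)(8.314)(-325) = -11430 J.
ΔU = nCᵥΔT with Cᵥ = 5R/2: ΔU = (4.23)(20.79)(-325) = -28574 J.
Q = ΔU + W = -28574 − 11430 = -40004 J.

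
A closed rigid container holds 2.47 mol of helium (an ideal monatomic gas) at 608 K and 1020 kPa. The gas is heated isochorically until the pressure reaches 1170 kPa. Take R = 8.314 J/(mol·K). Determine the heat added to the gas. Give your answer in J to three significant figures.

Constant volume ⇒ W = 0, so Q = ΔU = nCᵥΔT with Cᵥ = 3R/2 = 12.47 J/(mol·K).
At constant V, T₂/T₁ = P₂/P₁ ⇒ ΔT = T₁(P₂/P₁ − 1) = 608·(1170/1020 − 1) = 89.41 K.
ΔU = (2.47)(12.47)(89.41) = 2754 J.

Q ≈ 2750 J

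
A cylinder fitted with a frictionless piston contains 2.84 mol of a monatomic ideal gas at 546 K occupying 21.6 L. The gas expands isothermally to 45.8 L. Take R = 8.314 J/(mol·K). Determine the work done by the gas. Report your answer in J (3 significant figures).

W ≈ 9690 J

Isothermal: W = nRT ln(V₂/V₁).
W = (2.84)(8.314)(546) × ln(45.8/21.6)
  = 12892 × 0.7516
W_by_gas = 9690 J.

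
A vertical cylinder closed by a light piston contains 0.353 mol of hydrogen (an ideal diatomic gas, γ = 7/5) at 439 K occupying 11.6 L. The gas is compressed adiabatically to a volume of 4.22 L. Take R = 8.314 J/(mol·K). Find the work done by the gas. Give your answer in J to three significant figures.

Adiabatic: TV^(γ−1) = const with γ = 7/5.
T₂ = T₁ (V₁/V₂)^(γ−1) = 439 × (11.6/4.22)^0.4 = 439 × 1.499 = 657.8 K.
W_by = nCᵥ(T₁ − T₂) = (0.353)(20.79)(439 − 657.8) = -1606 J.

W ≈ -1610 J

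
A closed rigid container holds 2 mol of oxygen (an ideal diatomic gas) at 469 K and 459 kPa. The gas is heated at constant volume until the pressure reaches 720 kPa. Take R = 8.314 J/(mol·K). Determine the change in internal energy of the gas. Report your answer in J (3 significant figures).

Constant volume ⇒ W = 0, so Q = ΔU = nCᵥΔT with Cᵥ = 5R/2 = 20.79 J/(mol·K).
At constant V, T₂/T₁ = P₂/P₁ ⇒ ΔT = T₁(P₂/P₁ − 1) = 469·(720/459 − 1) = 266.7 K.
ΔU = (2)(20.79)(266.7) = 11086 J.

ΔU ≈ 11100 J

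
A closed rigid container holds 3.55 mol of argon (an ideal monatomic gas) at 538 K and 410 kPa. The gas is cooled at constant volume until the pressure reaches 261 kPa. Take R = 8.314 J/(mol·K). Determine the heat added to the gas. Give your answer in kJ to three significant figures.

Constant volume ⇒ W = 0, so Q = ΔU = nCᵥΔT with Cᵥ = 3R/2 = 12.47 J/(mol·K).
At constant V, T₂/T₁ = P₂/P₁ ⇒ ΔT = T₁(P₂/P₁ − 1) = 538·(261/410 − 1) = -195.5 K.
ΔU = (3.55)(12.47)(-195.5) = -8656 J.

Q ≈ -8.66 kJ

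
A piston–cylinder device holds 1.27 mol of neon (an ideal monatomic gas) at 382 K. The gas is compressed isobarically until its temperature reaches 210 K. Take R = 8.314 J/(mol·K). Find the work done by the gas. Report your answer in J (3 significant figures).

W ≈ -1820 J

Isobaric: W = P ΔV = nR ΔT.
W = (1.27)(8.314)(210 − 382) = -1816 J.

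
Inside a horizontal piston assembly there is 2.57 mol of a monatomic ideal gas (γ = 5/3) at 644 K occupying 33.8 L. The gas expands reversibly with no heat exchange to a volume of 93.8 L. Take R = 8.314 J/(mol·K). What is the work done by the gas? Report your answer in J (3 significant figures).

Adiabatic: TV^(γ−1) = const with γ = 5/3.
T₂ = T₁ (V₁/V₂)^(γ−1) = 644 × (33.8/93.8)^0.667 = 644 × 0.5064 = 326.1 K.
W_by = nCᵥ(T₁ − T₂) = (2.57)(12.47)(644 − 326.1) = 10189 J.

W ≈ 10200 J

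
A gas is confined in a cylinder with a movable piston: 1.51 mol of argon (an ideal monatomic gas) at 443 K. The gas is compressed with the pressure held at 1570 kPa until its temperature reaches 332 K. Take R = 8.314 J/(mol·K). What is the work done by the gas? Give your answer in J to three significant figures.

W ≈ -1390 J

Isobaric: W = P ΔV = nR ΔT.
W = (1.51)(8.314)(332 − 443) = -1394 J.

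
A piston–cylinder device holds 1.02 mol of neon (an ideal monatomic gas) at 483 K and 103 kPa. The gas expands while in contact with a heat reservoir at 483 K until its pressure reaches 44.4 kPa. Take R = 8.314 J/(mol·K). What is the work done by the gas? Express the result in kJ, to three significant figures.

Isothermal process: W = nRT ln(V₂/V₁) = nRT ln(P₁/P₂).
W = (1.02)(8.314)(483) × ln(103/44.4)
  = 4096 × ln(2.32) = 4096 × 0.8415
W_by_gas = 3447 J.

W ≈ 3.45 kJ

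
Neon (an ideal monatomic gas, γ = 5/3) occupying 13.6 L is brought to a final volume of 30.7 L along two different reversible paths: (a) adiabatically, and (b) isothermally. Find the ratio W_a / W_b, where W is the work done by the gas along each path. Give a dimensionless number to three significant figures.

W_a / W_b ≈ 0.772

Path (a) adiabatic: W = P₁V₁(1 − (V₁/V₂)^(γ−1))/(γ−1) → W_a/(P₁V₁) = 0.6283.
Path (b) isothermal: W = P₁V₁ ln(V₂/V₁) → W_b/(P₁V₁) = 0.8142.
W_a / W_b = 0.6283 / 0.8142 = 0.7717.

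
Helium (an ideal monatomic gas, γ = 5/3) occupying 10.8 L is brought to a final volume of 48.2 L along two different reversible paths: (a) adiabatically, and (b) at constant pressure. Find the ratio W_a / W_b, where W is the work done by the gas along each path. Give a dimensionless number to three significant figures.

W_a / W_b ≈ 0.273

Path (a) adiabatic: W = P₁V₁(1 − (V₁/V₂)^(γ−1))/(γ−1) → W_a/(P₁V₁) = 0.9466.
Path (b) isobaric: W = P₁(V₂ − V₁) → W_b/(P₁V₁) = 3.463.
W_a / W_b = 0.9466 / 3.463 = 0.2734.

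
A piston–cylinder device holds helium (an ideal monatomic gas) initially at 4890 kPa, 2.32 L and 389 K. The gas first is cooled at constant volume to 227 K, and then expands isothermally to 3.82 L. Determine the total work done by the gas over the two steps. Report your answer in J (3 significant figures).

Step 1 (isochoric): W = 0 (constant volume).
After step 1: P = 2854 kPa (V unchanged).
Step 2 (isothermal): W = P₁V₁ ln(V₂/V₁) = (6620) ln(3.82/2.32) = 3301 J.
W_total = 0 + 3301 = 3301 J.

W_total ≈ 3300 J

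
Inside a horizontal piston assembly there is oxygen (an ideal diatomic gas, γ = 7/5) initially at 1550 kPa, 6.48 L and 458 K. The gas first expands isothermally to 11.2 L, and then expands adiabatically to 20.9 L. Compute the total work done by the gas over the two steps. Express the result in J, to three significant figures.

Step 1 (isothermal): W = P₁V₁ ln(V₂/V₁) = (10044) ln(11.2/6.48) = 5496 J.
After step 1: P = 896.8 kPa, V = 11.2 L, T = 458 K.
Step 2 (adiabatic): W = (P₁V₁ − P₂V₂)/(γ−1) = (10044 − 7826)/0.4 = 5545 J.
W_total = 5496 + 5545 = 11041 J.

W_total ≈ 11000 J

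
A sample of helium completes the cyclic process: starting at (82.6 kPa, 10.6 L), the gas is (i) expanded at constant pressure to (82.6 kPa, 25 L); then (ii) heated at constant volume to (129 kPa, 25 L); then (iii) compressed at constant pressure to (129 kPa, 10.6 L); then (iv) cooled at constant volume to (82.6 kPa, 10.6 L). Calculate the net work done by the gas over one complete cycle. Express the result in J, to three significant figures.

W_net ≈ -668 J

Constant-volume legs do no work.
W(i) = (82.6)(25 − 10.6) = 1189 J; W(iii) = (129)(10.6 − 25) = -1858 J.
W_net = 1189 − 1858 = -668.2 J (the counter-clockwise enclosed area).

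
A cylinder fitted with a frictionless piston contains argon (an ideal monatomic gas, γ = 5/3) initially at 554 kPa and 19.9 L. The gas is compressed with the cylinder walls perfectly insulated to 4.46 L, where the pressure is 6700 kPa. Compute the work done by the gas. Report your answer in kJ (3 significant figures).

Adiabatic: W = (P₁V₁ − P₂V₂)/(γ − 1) with γ = 5/3.
P₁V₁ = 11025 J, P₂V₂ = 29882 J.
W = (11025 − 29882) / 0.6667 = -28286 J.

W ≈ -28.3 kJ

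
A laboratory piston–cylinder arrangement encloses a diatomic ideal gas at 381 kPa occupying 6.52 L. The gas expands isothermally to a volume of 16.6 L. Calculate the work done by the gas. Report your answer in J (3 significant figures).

W ≈ 2320 J

Isothermal: W = nRT ln(V₂/V₁) = P₁V₁ ln(V₂/V₁).
P₁V₁ = (381 kPa)(6.52 L) = 2484 J.
W = 2484 × ln(16.6/6.52) = 2484 × 0.9345
W_by_gas = 2321 J.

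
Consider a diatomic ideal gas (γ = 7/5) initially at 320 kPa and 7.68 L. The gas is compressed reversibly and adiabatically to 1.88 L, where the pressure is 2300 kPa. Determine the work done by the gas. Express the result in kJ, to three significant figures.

Adiabatic: W = (P₁V₁ − P₂V₂)/(γ − 1) with γ = 7/5.
P₁V₁ = 2458 J, P₂V₂ = 4324 J.
W = (2458 − 4324) / 0.4 = -4666 J.

W ≈ -4.67 kJ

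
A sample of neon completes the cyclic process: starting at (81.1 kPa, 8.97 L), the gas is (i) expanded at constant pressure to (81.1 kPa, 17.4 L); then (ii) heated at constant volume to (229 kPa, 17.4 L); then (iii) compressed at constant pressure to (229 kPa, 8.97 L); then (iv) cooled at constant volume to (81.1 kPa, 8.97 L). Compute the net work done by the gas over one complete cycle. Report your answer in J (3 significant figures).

Constant-volume legs do no work.
W(i) = (81.1)(17.4 − 8.97) = 683.7 J; W(iii) = (229)(8.97 − 17.4) = -1930 J.
W_net = 683.7 − 1930 = -1247 J (the counter-clockwise enclosed area).

W_net ≈ -1250 J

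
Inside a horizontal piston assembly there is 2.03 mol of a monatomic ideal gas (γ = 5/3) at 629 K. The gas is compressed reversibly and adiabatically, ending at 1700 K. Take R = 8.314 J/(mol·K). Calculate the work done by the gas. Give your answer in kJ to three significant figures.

W ≈ -27.1 kJ

Adiabatic ⇒ Q = 0, so W_by = −ΔU = nCᵥ(T₁ − T₂).
Cᵥ = 3R/2 = 12.47 J/(mol·K).
W = (2.03)(12.47)(629 − 1700) = -27114 J.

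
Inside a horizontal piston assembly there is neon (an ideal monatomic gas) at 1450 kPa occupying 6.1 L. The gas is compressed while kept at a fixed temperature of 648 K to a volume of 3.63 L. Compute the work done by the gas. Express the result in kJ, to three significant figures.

W ≈ -4.59 kJ

Isothermal: W = nRT ln(V₂/V₁) = P₁V₁ ln(V₂/V₁).
P₁V₁ = (1450 kPa)(6.1 L) = 8845 J.
W = 8845 × ln(3.63/6.1) = 8845 × -0.5191
W_by_gas = -4591 J.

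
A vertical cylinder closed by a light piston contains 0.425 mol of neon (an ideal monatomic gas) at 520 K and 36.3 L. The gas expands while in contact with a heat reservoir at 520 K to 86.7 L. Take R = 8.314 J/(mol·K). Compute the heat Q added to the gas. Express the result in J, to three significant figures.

Isothermal ⇒ ΔU = 0, so Q = W = nRT ln(V₂/V₁).
Q = (0.425)(8.314)(520) ln(86.7/36.3) = 1837 × 0.8706 = 1600 J.

Q ≈ 1600 J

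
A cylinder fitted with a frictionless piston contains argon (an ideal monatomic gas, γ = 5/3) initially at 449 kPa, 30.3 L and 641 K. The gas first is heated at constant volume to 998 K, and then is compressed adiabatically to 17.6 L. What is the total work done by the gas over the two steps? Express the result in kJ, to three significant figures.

Step 1 (isochoric): W = 0 (constant volume).
After step 1: P = 699.1 kPa (V unchanged).
Step 2 (adiabatic): W = (P₁V₁ − P₂V₂)/(γ−1) = (21182 − 30426)/0.667 = -13867 J.
W_total = 0 − 13867 = -13867 J.

W_total ≈ -13.9 kJ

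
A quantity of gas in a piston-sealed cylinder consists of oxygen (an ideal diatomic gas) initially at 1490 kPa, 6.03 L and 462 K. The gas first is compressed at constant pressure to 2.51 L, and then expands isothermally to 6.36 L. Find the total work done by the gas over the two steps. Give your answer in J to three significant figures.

Step 1 (isobaric): W = PΔV = (1490 kPa)(2.51 − 6.03 L) = -5245 J.
After step 1: P = 1490 kPa, V = 2.51 L, T = 192.3 K.
Step 2 (isothermal): W = P₁V₁ ln(V₂/V₁) = (3740) ln(6.36/2.51) = 3477 J.
W_total = -5245 + 3477 = -1768 J.

W_total ≈ -1770 J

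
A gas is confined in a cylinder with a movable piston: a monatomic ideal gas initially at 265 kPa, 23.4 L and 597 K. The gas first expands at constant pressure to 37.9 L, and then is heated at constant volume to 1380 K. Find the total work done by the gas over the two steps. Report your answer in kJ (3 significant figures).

W_total ≈ 3.84 kJ

Step 1 (isobaric): W = PΔV = (265 kPa)(37.9 − 23.4 L) = 3842 J.
Step 2 (isochoric): W = 0 (constant volume).
W_total = 3842 + 0 = 3842 J.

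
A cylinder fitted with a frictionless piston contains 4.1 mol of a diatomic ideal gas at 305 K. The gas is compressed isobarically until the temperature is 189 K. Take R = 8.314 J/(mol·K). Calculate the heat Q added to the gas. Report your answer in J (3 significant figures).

Q ≈ -13800 J

Isobaric: W = nRΔT = (4.1)(8.314)(-116) = -3954 J.
ΔU = nCᵥΔT with Cᵥ = 5R/2: ΔU = (4.1)(20.79)(-116) = -9885 J.
Q = ΔU + W = -9885 − 3954 = -13839 J.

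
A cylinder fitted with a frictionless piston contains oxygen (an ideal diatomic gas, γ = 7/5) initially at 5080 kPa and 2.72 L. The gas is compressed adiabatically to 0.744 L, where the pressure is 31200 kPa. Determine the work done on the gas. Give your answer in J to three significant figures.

W ≈ 23500 J

Adiabatic: W = (P₁V₁ − P₂V₂)/(γ − 1) with γ = 7/5.
P₁V₁ = 13818 J, P₂V₂ = 23213 J.
W = (13818 − 23213) / 0.4 = -23488 J.
Work on gas = −W_by = 23488 J.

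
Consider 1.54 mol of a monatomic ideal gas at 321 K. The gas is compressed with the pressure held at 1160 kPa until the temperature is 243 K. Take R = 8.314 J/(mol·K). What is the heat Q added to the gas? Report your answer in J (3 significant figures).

Isobaric: W = nRΔT = (1.54)(8.314)(-78) = -998.7 J.
ΔU = nCᵥΔT with Cᵥ = 3R/2: ΔU = (1.54)(12.47)(-78) = -1498 J.
Q = ΔU + W = -1498 − 998.7 = -2497 J.

Q ≈ -2500 J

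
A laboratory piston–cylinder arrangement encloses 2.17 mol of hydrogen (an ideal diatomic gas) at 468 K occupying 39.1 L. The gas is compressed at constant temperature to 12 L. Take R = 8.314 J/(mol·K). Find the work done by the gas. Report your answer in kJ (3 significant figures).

W ≈ -9.97 kJ

Isothermal: W = nRT ln(V₂/V₁).
W = (2.17)(8.314)(468) × ln(12/39.1)
  = 8443 × -1.181
W_by_gas = -9973 J.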